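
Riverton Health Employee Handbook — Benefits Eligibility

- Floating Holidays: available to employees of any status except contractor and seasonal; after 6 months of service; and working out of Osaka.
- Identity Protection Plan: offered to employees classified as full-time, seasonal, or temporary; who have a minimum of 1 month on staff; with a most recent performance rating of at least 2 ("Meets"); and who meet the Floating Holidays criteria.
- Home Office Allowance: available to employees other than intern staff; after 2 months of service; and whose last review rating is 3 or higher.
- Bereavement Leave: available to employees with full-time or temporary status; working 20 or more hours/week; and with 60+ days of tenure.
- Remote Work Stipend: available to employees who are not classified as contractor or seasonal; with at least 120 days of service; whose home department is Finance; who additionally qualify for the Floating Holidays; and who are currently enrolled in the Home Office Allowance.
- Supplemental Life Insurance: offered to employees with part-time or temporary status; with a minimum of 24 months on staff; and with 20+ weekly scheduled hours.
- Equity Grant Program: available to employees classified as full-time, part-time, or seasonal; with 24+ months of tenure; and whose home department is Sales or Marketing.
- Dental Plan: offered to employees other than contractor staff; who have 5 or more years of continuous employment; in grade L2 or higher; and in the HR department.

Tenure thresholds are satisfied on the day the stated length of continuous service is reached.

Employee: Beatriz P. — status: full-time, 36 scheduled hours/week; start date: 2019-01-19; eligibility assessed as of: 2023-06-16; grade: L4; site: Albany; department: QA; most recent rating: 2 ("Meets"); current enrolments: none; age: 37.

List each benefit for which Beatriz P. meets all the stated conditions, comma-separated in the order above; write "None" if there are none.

Bereavement Leave

Service from 2019-01-19 to 2023-06-16: 1609 days.
Floating Holidays — status full-time ✓ (not excluded); service 1609 days ≥ 6 months (≈180 days) ✓; site Albany ✗ (not Osaka) → not eligible.
Identity Protection Plan — status full-time ✓; service 1609 days ≥ 1 month (≈30 days) ✓; rating 2 ≥ 2 ✓; not eligible for Floating Holidays ✗ → not eligible.
Home Office Allowance — status full-time ✓ (not excluded); service 1609 days ≥ 2 months (≈60 days) ✓; rating 2 < 3 ✗ → not eligible.
Bereavement Leave — status full-time ✓; 36 hrs/wk ≥ 20 ✓; service 1609 days ≥ 60 days ✓ → eligible.
Remote Work Stipend — status full-time ✓ (not excluded); service 1609 days ≥ 120 days ✓; dept QA ✗ → not eligible.
Supplemental Life Insurance — status full-time ✗ (requires part-time or temporary) → not eligible.
Equity Grant Program — status full-time ✓; service 1609 days ≥ 24 months (≈720 days) ✓; dept QA ✗ → not eligible.
Dental Plan — status full-time ✓ (not excluded); service 1609 days < 5 years (≈1825 days) ✗ → not eligible.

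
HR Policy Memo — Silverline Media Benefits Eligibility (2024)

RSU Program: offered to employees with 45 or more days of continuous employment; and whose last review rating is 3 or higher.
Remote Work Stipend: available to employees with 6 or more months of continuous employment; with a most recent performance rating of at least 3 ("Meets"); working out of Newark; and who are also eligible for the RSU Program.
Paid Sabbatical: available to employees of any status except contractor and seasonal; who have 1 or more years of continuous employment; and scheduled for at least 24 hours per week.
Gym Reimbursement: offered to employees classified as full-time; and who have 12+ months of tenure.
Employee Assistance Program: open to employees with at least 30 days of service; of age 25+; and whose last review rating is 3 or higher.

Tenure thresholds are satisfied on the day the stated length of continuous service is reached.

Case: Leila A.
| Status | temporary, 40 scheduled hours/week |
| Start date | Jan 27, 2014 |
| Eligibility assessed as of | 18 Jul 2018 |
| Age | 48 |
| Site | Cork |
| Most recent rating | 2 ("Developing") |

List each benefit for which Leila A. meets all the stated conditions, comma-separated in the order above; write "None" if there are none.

Service from Jan 27, 2014 to 18 Jul 2018: 1633 days.
RSU Program — service 1633 days ≥ 45 days ✓; rating 2 < 3 ✗ → not eligible.
Remote Work Stipend — service 1633 days ≥ 6 months (≈180 days) ✓; rating 2 < 3 ✗ → not eligible.
Paid Sabbatical — status temporary ✓ (not excluded); service 1633 days ≥ 1 year (≈365 days) ✓; 40 hrs/wk ≥ 24 ✓ → eligible.
Gym Reimbursement — status temporary ✗ (requires full-time) → not eligible.
Employee Assistance Program — service 1633 days ≥ 30 days ✓; age 48 ≥ 25 ✓; rating 2 < 3 ✗ → not eligible.

Paid Sabbatical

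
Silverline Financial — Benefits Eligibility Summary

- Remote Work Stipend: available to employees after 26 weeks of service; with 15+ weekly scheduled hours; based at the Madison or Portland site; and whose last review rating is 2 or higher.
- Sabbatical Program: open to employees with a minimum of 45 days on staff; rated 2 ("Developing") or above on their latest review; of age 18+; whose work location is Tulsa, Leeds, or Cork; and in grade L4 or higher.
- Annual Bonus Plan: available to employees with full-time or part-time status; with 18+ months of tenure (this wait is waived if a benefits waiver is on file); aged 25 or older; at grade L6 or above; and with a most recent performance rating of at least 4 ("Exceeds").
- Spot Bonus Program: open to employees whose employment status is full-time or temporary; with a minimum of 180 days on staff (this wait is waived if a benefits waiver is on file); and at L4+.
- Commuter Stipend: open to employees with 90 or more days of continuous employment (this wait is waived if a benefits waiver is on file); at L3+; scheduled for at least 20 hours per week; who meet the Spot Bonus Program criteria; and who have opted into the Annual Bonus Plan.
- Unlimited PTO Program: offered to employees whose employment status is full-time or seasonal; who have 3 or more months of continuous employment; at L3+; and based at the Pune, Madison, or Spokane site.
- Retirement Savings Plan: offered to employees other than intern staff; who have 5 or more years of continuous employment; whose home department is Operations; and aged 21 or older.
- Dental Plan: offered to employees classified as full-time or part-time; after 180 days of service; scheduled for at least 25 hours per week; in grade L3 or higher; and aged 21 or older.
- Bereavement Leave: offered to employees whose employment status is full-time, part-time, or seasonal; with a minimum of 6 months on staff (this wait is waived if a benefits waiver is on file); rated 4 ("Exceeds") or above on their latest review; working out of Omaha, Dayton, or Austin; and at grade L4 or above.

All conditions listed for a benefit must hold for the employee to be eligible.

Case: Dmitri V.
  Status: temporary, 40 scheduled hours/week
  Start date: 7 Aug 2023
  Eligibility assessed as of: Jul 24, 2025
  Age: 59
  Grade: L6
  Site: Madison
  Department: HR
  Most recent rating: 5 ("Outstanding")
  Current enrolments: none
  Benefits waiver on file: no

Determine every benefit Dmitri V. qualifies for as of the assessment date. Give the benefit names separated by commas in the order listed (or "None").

Service from 7 Aug 2023 to Jul 24, 2025: 717 days.
Remote Work Stipend — service 717 days ≥ 26 weeks (≈182 days) ✓; 40 hrs/wk ≥ 15 ✓; site Madison ✓; rating 5 ≥ 2 ✓ → eligible.
Sabbatical Program — service 717 days ≥ 45 days ✓; rating 5 ≥ 2 ✓; age 59 ≥ 18 ✓; site Madison ✗ (not Tulsa, Leeds, or Cork) → not eligible.
Annual Bonus Plan — status temporary ✗ (requires full-time or part-time) → not eligible.
Spot Bonus Program — status temporary ✓; no waiver, service 717 days ≥ 180 days ✓; grade L6 ≥ L4 ✓ → eligible.
Commuter Stipend — no waiver, service 717 days ≥ 90 days ✓; grade L6 ≥ L3 ✓; 40 hrs/wk ≥ 20 ✓; eligible for Spot Bonus Program ✓; not enrolled in Annual Bonus Plan ✗ → not eligible.
Unlimited PTO Program — status temporary ✗ (requires full-time or seasonal) → not eligible.
Retirement Savings Plan — status temporary ✓ (not excluded); service 717 days < 5 years (≈1825 days) ✗ → not eligible.
Dental Plan — status temporary ✗ (requires full-time or part-time) → not eligible.
Bereavement Leave — status temporary ✗ (requires full-time, part-time, or seasonal) → not eligible.

Remote Work Stipend, Spot Bonus Program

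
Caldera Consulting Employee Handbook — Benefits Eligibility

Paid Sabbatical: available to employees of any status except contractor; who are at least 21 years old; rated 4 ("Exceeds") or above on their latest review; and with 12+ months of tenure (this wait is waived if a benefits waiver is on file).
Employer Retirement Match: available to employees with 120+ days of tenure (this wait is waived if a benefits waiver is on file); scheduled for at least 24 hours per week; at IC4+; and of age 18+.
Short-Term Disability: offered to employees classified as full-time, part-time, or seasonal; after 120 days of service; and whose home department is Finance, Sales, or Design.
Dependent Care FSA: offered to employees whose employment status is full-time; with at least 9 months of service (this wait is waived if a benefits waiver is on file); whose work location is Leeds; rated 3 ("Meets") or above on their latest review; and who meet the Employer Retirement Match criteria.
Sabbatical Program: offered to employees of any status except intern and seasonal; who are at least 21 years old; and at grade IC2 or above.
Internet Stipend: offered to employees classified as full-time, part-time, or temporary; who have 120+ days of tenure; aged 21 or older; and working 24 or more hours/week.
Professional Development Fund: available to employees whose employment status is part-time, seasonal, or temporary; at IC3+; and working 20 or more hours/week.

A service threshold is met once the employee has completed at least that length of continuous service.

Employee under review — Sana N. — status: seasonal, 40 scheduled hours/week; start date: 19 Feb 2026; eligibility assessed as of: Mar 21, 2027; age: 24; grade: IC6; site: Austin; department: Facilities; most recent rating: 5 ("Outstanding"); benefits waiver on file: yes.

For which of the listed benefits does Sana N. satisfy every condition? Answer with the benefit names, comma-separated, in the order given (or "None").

Service from 19 Feb 2026 to Mar 21, 2027: 395 days.
Paid Sabbatical — status seasonal ✓ (not excluded); age 24 ≥ 21 ✓; rating 5 ≥ 4 ✓; benefits waiver on file ✓ → eligible.
Employer Retirement Match — benefits waiver on file ✓; 40 hrs/wk ≥ 24 ✓; grade IC6 ≥ IC4 ✓; age 24 ≥ 18 ✓ → eligible.
Short-Term Disability — status seasonal ✓; service 395 days ≥ 120 days ✓; dept Facilities ✗ → not eligible.
Dependent Care FSA — status seasonal ✗ (requires full-time) → not eligible.
Sabbatical Program — status seasonal ✗ (excluded) → not eligible.
Internet Stipend — status seasonal ✗ (requires full-time, part-time, or temporary) → not eligible.
Professional Development Fund — status seasonal ✓; grade IC6 ≥ IC3 ✓; 40 hrs/wk ≥ 20 ✓ → eligible.

Paid Sabbatical, Employer Retirement Match, Professional Development Fund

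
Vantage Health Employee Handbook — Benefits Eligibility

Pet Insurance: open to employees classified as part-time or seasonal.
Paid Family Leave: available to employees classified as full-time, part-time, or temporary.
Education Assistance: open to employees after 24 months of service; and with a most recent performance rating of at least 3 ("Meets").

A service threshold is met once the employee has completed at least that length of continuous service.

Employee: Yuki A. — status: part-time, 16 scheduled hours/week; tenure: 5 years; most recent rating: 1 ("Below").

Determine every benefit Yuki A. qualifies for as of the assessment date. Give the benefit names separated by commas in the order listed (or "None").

Pet Insurance, Paid Family Leave

Pet Insurance — status part-time ✓ → eligible.
Paid Family Leave — status part-time ✓ → eligible.
Education Assistance — service 5 years ≥ 24 months (≈720 days) ✓; rating 1 < 3 ✗ → not eligible.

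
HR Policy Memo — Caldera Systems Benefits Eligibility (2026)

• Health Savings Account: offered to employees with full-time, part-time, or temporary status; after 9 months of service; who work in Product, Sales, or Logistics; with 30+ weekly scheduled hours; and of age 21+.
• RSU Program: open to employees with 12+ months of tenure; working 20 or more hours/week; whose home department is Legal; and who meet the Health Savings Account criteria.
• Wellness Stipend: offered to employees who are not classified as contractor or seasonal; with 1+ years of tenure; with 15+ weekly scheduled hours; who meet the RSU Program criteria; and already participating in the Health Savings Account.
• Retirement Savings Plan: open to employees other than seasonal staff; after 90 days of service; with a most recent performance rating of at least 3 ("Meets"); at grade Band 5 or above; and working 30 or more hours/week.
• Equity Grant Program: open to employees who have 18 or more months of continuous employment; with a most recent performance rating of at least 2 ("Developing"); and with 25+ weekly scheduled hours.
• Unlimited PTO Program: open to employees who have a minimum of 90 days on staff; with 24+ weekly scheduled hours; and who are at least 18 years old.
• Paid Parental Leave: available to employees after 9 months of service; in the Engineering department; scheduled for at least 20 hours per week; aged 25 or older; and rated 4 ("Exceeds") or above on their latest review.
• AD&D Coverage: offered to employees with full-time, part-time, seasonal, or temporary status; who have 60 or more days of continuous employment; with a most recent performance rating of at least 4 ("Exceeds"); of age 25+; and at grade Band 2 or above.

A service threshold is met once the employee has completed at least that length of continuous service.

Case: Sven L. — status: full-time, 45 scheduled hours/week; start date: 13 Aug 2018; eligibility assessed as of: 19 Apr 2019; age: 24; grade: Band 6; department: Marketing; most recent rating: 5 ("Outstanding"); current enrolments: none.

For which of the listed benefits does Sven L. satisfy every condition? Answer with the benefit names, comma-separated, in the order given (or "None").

Retirement Savings Plan, Unlimited PTO Program

Service from 13 Aug 2018 to 19 Apr 2019: 249 days.
Health Savings Account — status full-time ✓; service 249 days < 9 months (≈270 days) ✗ → not eligible.
RSU Program — service 249 days < 12 months (≈360 days) ✗ → not eligible.
Wellness Stipend — status full-time ✓ (not excluded); service 249 days < 1 year (≈365 days) ✗ → not eligible.
Retirement Savings Plan — status full-time ✓ (not excluded); service 249 days ≥ 90 days ✓; rating 5 ≥ 3 ✓; grade Band 6 ≥ Band 5 ✓; 45 hrs/wk ≥ 30 ✓ → eligible.
Equity Grant Program — service 249 days < 18 months (≈540 days) ✗ → not eligible.
Unlimited PTO Program — service 249 days ≥ 90 days ✓; 45 hrs/wk ≥ 24 ✓; age 24 ≥ 18 ✓ → eligible.
Paid Parental Leave — service 249 days < 9 months (≈270 days) ✗ → not eligible.
AD&D Coverage — status full-time ✓; service 249 days ≥ 60 days ✓; rating 5 ≥ 4 ✓; age 24 < 25 ✗ → not eligible.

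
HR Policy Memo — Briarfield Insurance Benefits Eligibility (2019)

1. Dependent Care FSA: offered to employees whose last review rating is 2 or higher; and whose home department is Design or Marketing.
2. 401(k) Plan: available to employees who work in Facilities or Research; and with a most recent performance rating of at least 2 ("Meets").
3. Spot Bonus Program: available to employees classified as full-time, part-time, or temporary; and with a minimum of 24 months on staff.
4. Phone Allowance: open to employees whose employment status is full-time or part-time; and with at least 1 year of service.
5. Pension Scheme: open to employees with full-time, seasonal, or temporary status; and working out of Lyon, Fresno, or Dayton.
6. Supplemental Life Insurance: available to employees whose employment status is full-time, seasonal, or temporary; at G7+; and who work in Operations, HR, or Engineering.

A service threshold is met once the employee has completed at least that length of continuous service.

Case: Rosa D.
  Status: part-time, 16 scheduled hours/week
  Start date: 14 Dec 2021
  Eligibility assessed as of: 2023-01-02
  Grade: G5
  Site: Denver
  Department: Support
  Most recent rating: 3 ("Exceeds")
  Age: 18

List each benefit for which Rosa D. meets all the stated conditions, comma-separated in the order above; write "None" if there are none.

Phone Allowance

Service from 14 Dec 2021 to 2023-01-02: 384 days.
Dependent Care FSA — rating 3 ≥ 2 ✓; dept Support ✗ → not eligible.
401(k) Plan — dept Support ✗ → not eligible.
Spot Bonus Program — status part-time ✓; service 384 days < 24 months (≈720 days) ✗ → not eligible.
Phone Allowance — status part-time ✓; service 384 days ≥ 1 year (≈365 days) ✓ → eligible.
Pension Scheme — status part-time ✗ (requires full-time, seasonal, or temporary) → not eligible.
Supplemental Life Insurance — status part-time ✗ (requires full-time, seasonal, or temporary) → not eligible.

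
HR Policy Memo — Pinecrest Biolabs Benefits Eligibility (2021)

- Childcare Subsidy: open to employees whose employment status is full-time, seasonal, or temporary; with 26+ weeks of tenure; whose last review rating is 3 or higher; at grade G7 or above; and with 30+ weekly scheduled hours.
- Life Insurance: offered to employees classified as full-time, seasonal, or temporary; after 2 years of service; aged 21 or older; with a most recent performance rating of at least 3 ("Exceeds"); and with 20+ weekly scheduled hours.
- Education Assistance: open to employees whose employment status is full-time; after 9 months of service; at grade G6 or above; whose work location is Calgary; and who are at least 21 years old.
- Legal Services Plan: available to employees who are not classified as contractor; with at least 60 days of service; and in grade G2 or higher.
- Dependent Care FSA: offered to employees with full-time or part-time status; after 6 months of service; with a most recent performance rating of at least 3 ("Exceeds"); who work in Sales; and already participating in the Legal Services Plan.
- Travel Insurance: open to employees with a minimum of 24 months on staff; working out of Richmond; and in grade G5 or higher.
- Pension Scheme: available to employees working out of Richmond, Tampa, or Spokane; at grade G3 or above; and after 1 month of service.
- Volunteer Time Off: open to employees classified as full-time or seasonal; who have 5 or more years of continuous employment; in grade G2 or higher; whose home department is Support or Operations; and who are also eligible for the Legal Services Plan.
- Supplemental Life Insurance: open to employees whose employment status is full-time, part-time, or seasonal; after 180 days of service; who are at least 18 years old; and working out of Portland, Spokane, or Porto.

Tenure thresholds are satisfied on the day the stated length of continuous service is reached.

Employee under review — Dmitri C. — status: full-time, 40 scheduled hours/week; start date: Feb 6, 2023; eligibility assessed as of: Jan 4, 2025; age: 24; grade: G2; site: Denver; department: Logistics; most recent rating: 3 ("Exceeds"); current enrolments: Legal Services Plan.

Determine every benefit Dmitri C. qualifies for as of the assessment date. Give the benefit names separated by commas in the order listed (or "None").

Service from Feb 6, 2023 to Jan 4, 2025: 698 days.
Childcare Subsidy — status full-time ✓; service 698 days ≥ 26 weeks (≈182 days) ✓; rating 3 ≥ 3 ✓; grade G2 < G7 ✗ → not eligible.
Life Insurance — status full-time ✓; service 698 days < 2 years (≈730 days) ✗ → not eligible.
Education Assistance — status full-time ✓; service 698 days ≥ 9 months (≈270 days) ✓; grade G2 < G6 ✗ → not eligible.
Legal Services Plan — status full-time ✓ (not excluded); service 698 days ≥ 60 days ✓; grade G2 ≥ G2 ✓ → eligible.
Dependent Care FSA — status full-time ✓; service 698 days ≥ 6 months (≈180 days) ✓; rating 3 ≥ 3 ✓; dept Logistics ✗ → not eligible.
Travel Insurance — service 698 days < 24 months (≈720 days) ✗ → not eligible.
Pension Scheme — site Denver ✗ (not Richmond, Tampa, or Spokane) → not eligible.
Volunteer Time Off — status full-time ✓; service 698 days < 5 years (≈1825 days) ✗ → not eligible.
Supplemental Life Insurance — status full-time ✓; service 698 days ≥ 180 days ✓; age 24 ≥ 18 ✓; site Denver ✗ (not Portland, Spokane, or Porto) → not eligible.

Legal Services Plan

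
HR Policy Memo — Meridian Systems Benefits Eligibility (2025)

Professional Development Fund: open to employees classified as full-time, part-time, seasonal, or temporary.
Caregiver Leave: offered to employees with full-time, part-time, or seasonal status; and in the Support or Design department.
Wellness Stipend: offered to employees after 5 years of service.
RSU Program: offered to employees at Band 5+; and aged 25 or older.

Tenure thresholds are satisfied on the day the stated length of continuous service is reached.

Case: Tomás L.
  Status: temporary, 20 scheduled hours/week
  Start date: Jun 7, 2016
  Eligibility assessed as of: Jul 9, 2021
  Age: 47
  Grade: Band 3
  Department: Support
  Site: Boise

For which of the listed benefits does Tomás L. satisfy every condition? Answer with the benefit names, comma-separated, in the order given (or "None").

Service from Jun 7, 2016 to Jul 9, 2021: 1858 days.
Professional Development Fund — status temporary ✓ → eligible.
Caregiver Leave — status temporary ✗ (requires full-time, part-time, or seasonal) → not eligible.
Wellness Stipend — service 1858 days ≥ 5 years (≈1825 days) ✓ → eligible.
RSU Program — grade Band 3 < Band 5 ✗ → not eligible.

Professional Development Fund, Wellness Stipend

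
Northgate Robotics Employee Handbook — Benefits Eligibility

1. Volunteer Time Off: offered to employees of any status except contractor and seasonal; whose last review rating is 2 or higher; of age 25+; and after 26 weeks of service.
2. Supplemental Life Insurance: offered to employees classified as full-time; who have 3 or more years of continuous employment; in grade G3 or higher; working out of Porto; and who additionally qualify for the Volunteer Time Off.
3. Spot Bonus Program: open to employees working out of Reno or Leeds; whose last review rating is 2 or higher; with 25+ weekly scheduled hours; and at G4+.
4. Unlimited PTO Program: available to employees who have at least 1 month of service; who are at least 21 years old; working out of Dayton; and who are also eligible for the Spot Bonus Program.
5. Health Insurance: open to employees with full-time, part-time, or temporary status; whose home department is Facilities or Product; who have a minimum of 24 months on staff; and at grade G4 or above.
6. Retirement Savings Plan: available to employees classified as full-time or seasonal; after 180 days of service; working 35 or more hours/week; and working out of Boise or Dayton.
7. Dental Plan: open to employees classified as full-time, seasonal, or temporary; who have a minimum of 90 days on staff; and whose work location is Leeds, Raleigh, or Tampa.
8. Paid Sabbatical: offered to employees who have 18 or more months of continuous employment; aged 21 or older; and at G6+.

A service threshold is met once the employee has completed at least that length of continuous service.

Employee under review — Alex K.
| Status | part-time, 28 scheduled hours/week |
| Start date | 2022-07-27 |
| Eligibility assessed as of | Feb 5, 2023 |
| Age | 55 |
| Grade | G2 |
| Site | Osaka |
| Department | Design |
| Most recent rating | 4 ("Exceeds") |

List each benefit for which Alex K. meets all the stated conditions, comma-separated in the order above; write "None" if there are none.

Service from 2022-07-27 to Feb 5, 2023: 193 days.
Volunteer Time Off — status part-time ✓ (not excluded); rating 4 ≥ 2 ✓; age 55 ≥ 25 ✓; service 193 days ≥ 26 weeks (≈182 days) ✓ → eligible.
Supplemental Life Insurance — status part-time ✗ (requires full-time) → not eligible.
Spot Bonus Program — site Osaka ✗ (not Reno or Leeds) → not eligible.
Unlimited PTO Program — service 193 days ≥ 1 month (≈30 days) ✓; age 55 ≥ 21 ✓; site Osaka ✗ (not Dayton) → not eligible.
Health Insurance — status part-time ✓; dept Design ✗ → not eligible.
Retirement Savings Plan — status part-time ✗ (requires full-time or seasonal) → not eligible.
Dental Plan — status part-time ✗ (requires full-time, seasonal, or temporary) → not eligible.
Paid Sabbatical — service 193 days < 18 months (≈540 days) ✗ → not eligible.

Volunteer Time Off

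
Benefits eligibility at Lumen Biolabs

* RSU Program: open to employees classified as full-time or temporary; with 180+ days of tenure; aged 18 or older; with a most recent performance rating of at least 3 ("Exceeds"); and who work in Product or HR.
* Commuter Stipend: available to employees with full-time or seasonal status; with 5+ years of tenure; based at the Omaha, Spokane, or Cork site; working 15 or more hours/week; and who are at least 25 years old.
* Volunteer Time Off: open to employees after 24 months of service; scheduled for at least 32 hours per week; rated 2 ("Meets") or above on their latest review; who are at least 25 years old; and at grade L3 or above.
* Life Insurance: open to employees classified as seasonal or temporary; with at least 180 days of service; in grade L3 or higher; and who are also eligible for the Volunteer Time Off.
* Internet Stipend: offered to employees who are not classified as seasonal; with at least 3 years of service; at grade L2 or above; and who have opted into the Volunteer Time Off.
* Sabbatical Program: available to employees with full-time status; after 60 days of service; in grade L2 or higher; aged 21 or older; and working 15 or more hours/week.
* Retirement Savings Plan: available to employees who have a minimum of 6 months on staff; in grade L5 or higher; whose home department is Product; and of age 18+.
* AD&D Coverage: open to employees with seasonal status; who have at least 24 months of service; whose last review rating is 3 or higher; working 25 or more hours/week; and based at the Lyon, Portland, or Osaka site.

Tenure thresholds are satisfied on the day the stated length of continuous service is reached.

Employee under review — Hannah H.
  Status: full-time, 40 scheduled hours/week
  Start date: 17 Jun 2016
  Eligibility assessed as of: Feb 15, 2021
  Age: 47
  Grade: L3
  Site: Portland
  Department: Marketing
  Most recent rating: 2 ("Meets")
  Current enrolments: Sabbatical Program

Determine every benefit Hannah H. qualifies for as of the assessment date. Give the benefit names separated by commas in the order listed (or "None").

Service from 17 Jun 2016 to Feb 15, 2021: 1704 days.
RSU Program — status full-time ✓; service 1704 days ≥ 180 days ✓; age 47 ≥ 18 ✓; rating 2 < 3 ✗ → not eligible.
Commuter Stipend — status full-time ✓; service 1704 days < 5 years (≈1825 days) ✗ → not eligible.
Volunteer Time Off — service 1704 days ≥ 24 months (≈720 days) ✓; 40 hrs/wk ≥ 32 ✓; rating 2 ≥ 2 ✓; age 47 ≥ 25 ✓; grade L3 ≥ L3 ✓ → eligible.
Life Insurance — status full-time ✗ (requires seasonal or temporary) → not eligible.
Internet Stipend — status full-time ✓ (not excluded); service 1704 days ≥ 3 years (≈1095 days) ✓; grade L3 ≥ L2 ✓; not enrolled in Volunteer Time Off ✗ → not eligible.
Sabbatical Program — status full-time ✓; service 1704 days ≥ 60 days ✓; grade L3 ≥ L2 ✓; age 47 ≥ 21 ✓; 40 hrs/wk ≥ 15 ✓ → eligible.
Retirement Savings Plan — service 1704 days ≥ 6 months (≈180 days) ✓; grade L3 < L5 ✗ → not eligible.
AD&D Coverage — status full-time ✗ (requires seasonal) → not eligible.

Volunteer Time Off, Sabbatical Program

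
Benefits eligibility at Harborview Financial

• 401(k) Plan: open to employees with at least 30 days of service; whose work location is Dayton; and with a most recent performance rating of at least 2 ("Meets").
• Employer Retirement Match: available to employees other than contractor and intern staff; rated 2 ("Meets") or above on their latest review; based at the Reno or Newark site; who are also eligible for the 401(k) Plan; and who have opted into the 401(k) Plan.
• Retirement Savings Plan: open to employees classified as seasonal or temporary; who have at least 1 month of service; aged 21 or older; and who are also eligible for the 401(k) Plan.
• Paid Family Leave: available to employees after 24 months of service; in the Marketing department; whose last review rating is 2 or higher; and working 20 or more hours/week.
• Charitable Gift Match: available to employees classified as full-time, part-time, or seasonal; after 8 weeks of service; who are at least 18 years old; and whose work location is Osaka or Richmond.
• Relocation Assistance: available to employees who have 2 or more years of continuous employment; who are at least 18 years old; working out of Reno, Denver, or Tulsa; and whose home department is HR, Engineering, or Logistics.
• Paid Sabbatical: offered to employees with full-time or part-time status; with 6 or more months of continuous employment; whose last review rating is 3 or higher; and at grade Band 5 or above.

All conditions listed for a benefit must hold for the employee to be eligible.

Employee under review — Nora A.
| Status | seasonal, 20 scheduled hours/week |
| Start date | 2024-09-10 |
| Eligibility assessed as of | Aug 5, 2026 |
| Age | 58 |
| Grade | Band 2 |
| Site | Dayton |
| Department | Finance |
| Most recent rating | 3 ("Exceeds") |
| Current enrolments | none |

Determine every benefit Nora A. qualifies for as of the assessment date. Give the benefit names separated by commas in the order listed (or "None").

401(k) Plan, Retirement Savings Plan

Service from 2024-09-10 to Aug 5, 2026: 694 days.
401(k) Plan — service 694 days ≥ 30 days ✓; site Dayton ✓; rating 3 ≥ 2 ✓ → eligible.
Employer Retirement Match — status seasonal ✓ (not excluded); rating 3 ≥ 2 ✓; site Dayton ✗ (not Reno or Newark) → not eligible.
Retirement Savings Plan — status seasonal ✓; service 694 days ≥ 1 month (≈30 days) ✓; age 58 ≥ 21 ✓; eligible for 401(k) Plan ✓ → eligible.
Paid Family Leave — service 694 days < 24 months (≈720 days) ✗ → not eligible.
Charitable Gift Match — status seasonal ✓; service 694 days ≥ 8 weeks (≈56 days) ✓; age 58 ≥ 18 ✓; site Dayton ✗ (not Osaka or Richmond) → not eligible.
Relocation Assistance — service 694 days < 2 years (≈730 days) ✗ → not eligible.
Paid Sabbatical — status seasonal ✗ (requires full-time or part-time) → not eligible.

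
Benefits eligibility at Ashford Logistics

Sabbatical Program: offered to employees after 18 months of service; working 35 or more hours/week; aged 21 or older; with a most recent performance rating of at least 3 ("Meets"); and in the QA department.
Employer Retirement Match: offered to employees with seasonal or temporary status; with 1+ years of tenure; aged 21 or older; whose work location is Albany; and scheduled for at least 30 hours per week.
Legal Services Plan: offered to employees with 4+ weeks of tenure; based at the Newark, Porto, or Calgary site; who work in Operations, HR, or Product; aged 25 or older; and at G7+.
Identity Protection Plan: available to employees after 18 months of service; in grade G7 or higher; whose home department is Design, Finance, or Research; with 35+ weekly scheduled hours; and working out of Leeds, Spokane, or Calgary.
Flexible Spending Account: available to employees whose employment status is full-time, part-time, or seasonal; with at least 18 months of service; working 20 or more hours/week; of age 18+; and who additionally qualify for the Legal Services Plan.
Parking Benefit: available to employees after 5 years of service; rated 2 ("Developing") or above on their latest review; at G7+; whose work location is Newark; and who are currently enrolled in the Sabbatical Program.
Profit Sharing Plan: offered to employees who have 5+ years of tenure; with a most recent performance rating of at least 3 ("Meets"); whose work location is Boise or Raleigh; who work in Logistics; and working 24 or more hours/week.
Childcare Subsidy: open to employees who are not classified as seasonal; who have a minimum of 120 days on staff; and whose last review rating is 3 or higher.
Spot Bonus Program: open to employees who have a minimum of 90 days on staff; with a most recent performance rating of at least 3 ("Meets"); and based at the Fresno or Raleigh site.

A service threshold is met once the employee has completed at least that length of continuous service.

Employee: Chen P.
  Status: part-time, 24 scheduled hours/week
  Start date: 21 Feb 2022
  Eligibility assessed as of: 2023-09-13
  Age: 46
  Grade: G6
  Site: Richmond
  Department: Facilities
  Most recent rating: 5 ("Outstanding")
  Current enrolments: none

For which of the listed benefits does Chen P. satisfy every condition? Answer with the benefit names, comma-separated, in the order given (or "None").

Service from 21 Feb 2022 to 2023-09-13: 569 days.
Sabbatical Program — service 569 days ≥ 18 months (≈540 days) ✓; 24 hrs/wk < 35 ✗ → not eligible.
Employer Retirement Match — status part-time ✗ (requires seasonal or temporary) → not eligible.
Legal Services Plan — service 569 days ≥ 4 weeks (≈28 days) ✓; site Richmond ✗ (not Newark, Porto, or Calgary) → not eligible.
Identity Protection Plan — service 569 days ≥ 18 months (≈540 days) ✓; grade G6 < G7 ✗ → not eligible.
Flexible Spending Account — status part-time ✓; service 569 days ≥ 18 months (≈540 days) ✓; 24 hrs/wk ≥ 20 ✓; age 46 ≥ 18 ✓; not eligible for Legal Services Plan ✗ → not eligible.
Parking Benefit — service 569 days < 5 years (≈1825 days) ✗ → not eligible.
Profit Sharing Plan — service 569 days < 5 years (≈1825 days) ✗ → not eligible.
Childcare Subsidy — status part-time ✓ (not excluded); service 569 days ≥ 120 days ✓; rating 5 ≥ 3 ✓ → eligible.
Spot Bonus Program — service 569 days ≥ 90 days ✓; rating 5 ≥ 3 ✓; site Richmond ✗ (not Fresno or Raleigh) → not eligible.

Childcare Subsidy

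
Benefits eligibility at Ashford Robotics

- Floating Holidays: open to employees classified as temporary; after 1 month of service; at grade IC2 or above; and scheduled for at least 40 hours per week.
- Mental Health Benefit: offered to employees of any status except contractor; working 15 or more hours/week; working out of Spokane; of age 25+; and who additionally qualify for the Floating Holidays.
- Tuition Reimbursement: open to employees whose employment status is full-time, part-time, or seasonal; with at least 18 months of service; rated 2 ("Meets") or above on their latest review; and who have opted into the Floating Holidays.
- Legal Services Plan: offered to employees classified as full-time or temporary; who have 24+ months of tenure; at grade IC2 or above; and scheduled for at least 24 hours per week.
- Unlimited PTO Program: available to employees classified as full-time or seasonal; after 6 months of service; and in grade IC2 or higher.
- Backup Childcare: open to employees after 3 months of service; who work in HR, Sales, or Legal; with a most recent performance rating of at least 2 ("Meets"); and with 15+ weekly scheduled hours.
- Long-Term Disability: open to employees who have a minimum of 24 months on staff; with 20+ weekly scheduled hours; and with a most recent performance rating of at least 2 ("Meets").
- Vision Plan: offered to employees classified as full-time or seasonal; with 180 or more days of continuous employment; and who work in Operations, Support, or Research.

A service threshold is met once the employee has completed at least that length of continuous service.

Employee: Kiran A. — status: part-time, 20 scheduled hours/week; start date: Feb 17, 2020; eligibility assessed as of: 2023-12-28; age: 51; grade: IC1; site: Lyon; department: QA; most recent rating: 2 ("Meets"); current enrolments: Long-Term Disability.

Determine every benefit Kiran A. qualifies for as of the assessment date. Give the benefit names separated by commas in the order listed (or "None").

Service from Feb 17, 2020 to 2023-12-28: 1410 days.
Floating Holidays — status part-time ✗ (requires temporary) → not eligible.
Mental Health Benefit — status part-time ✓ (not excluded); 20 hrs/wk ≥ 15 ✓; site Lyon ✗ (not Spokane) → not eligible.
Tuition Reimbursement — status part-time ✓; service 1410 days ≥ 18 months (≈540 days) ✓; rating 2 ≥ 2 ✓; not enrolled in Floating Holidays ✗ → not eligible.
Legal Services Plan — status part-time ✗ (requires full-time or temporary) → not eligible.
Unlimited PTO Program — status part-time ✗ (requires full-time or seasonal) → not eligible.
Backup Childcare — service 1410 days ≥ 3 months (≈90 days) ✓; dept QA ✗ → not eligible.
Long-Term Disability — service 1410 days ≥ 24 months (≈720 days) ✓; 20 hrs/wk ≥ 20 ✓; rating 2 ≥ 2 ✓ → eligible.
Vision Plan — status part-time ✗ (requires full-time or seasonal) → not eligible.

Long-Term Disability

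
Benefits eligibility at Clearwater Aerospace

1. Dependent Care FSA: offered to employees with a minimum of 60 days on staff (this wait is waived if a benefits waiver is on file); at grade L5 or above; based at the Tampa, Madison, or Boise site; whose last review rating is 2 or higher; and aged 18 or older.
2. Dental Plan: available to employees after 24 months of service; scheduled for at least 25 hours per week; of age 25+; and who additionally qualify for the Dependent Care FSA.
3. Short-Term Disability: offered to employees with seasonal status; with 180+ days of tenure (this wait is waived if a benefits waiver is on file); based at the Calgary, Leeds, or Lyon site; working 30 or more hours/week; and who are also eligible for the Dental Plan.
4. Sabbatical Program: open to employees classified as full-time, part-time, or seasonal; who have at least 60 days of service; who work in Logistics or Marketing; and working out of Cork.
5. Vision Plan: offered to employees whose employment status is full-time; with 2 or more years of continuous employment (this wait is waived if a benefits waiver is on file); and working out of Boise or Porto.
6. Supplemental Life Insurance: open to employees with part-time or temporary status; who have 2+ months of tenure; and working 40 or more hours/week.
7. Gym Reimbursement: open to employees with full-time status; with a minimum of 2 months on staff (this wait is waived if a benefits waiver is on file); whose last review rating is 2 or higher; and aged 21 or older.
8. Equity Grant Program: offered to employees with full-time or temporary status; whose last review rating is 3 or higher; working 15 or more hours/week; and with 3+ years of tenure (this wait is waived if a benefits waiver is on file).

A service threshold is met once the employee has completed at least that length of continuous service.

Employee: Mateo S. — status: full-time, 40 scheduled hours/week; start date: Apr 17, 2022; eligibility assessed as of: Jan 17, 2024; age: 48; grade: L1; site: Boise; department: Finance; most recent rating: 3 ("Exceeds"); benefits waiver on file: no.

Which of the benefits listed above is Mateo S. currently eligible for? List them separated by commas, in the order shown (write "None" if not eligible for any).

Gym Reimbursement

Service from Apr 17, 2022 to Jan 17, 2024: 640 days.
Dependent Care FSA — no waiver, service 640 days ≥ 60 days ✓; grade L1 < L5 ✗ → not eligible.
Dental Plan — service 640 days < 24 months (≈720 days) ✗ → not eligible.
Short-Term Disability — status full-time ✗ (requires seasonal) → not eligible.
Sabbatical Program — status full-time ✓; service 640 days ≥ 60 days ✓; dept Finance ✗ → not eligible.
Vision Plan — status full-time ✓; no waiver, service 640 days < 2 years (≈730 days) ✗ → not eligible.
Supplemental Life Insurance — status full-time ✗ (requires part-time or temporary) → not eligible.
Gym Reimbursement — status full-time ✓; no waiver, service 640 days ≥ 2 months (≈60 days) ✓; rating 3 ≥ 2 ✓; age 48 ≥ 21 ✓ → eligible.
Equity Grant Program — status full-time ✓; rating 3 ≥ 3 ✓; 40 hrs/wk ≥ 15 ✓; no waiver, service 640 days < 3 years (≈1095 days) ✗ → not eligible.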